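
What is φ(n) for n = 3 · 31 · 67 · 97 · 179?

67668480

φ(108188853) = 108188853 · (1 − 1/3) · (1 − 1/31) · (1 − 1/67) · (1 − 1/97) · (1 − 1/179)
       = 108188853 · 67668480/108188853 = 67668480.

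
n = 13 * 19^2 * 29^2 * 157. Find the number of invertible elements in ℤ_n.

519861888

φ(619649641) = 619649641 · (1 − 1/13) · (1 − 1/19) · (1 − 1/29) · (1 − 1/157)
       = 619649641 · 943488/1124591 = 519861888.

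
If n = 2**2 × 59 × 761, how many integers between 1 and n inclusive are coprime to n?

88160

φ(179596) = 179596 · (1 − 1/2) · (1 − 1/59) · (1 − 1/761)
       = 179596 · 44080/89798 = 88160.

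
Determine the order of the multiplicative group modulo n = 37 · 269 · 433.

φ(37) = 37 − 1 = 36.
φ(269) = 269 − 1 = 268.
φ(433) = 433 − 1 = 432.
Multiply: 36 · 268 · 432 = 4167936.

4167936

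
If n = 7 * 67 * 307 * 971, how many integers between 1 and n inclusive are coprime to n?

φ(7) = 7 − 1 = 6.
φ(67) = 67 − 1 = 66.
φ(307) = 307 − 1 = 306.
φ(971) = 971 − 1 = 970.
φ(139807493) = 6 × 66 × 306 × 970 = 117540720.

117540720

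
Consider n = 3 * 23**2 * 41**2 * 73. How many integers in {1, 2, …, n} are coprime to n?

119496960

φ(3) = 3 − 1 = 2.
φ(23^2) = 23^2 − 23^1 = 529 − 23 = 506.
φ(41^2) = 41^1·(41−1) = 41·40 = 1640.
φ(73) = 73 − 1 = 72.
Since φ is multiplicative, φ(194745531) = 2 · 506 · 1640 · 72 = 119496960.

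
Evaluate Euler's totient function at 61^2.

3660

φ(61^2) = 61^2 − 61^1 = 3721 − 61 = 3660.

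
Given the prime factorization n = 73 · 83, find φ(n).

5904

φ(73) = 73 − 1 = 72.
φ(83) = 83 − 1 = 82.
φ(6059) = 72 × 82 = 5904.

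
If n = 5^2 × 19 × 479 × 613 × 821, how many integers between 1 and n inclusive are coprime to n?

φ(5^2) = 5^2 − 5^1 = 25 − 5 = 20.
φ(19) = 19 − 1 = 18.
φ(479) = 479 − 1 = 478.
φ(613) = 613 − 1 = 612.
φ(821) = 821 − 1 = 820.
Since φ is multiplicative, φ(114507189325) = 20 · 18 · 478 · 612 · 820 = 86356627200.

86356627200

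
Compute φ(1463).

First factor: 1463 = 7 · 11 · 19.
φ(7) = 7 − 1 = 6.
φ(11) = 11 − 1 = 10.
φ(19) = 19 − 1 = 18.
φ(1463) = 6 × 10 × 18 = 1080.

1080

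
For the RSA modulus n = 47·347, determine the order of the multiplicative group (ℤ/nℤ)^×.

15916

φ(n) = (p − 1)(q − 1) = (47−1)(347−1) = 46·346 = 15916.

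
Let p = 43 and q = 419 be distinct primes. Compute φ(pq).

17556

φ(43) = 43 − 1 = 42.
φ(419) = 419 − 1 = 418.
Since φ is multiplicative, φ(18017) = 42 · 418 = 17556.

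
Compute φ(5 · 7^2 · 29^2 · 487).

66298176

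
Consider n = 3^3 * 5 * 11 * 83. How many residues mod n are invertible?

59040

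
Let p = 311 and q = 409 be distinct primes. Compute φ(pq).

For distinct primes, φ(pq) = (p−1)(q−1) = 310 × 408 = 126480.

126480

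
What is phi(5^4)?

500

φ(625) = 625 · (1 − 1/5)
       = 625 · 4/5 = 500.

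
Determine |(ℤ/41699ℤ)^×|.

33264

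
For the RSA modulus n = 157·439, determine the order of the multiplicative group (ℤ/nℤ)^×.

68328

φ(n) = (p − 1)(q − 1) = (157−1)(439−1) = 156·438 = 68328.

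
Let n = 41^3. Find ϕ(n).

67240

φ(68921) = 68921 · (1 − 1/41)
       = 68921 · 40/41 = 67240.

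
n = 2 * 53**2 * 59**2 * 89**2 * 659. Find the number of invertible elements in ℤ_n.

48602408446592

φ(102082473828262) = 102082473828262 · (1 − 1/2) · (1 − 1/53) · (1 − 1/59) · (1 − 1/89) · (1 − 1/659)
       = 102082473828262 · 174638464/366803354 = 48602408446592.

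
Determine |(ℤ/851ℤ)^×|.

792

First factor: 851 = 23 × 37.
φ(851) = 851 · (1 − 1/23) · (1 − 1/37)
       = 851 · 792/851 = 792.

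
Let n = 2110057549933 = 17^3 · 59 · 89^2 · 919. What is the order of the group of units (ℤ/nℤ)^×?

φ(17^3) = 17^2·(17−1) = 289·16 = 4624.
φ(59) = 59 − 1 = 58.
φ(89^2) = 89^2 − 89^1 = 7921 − 89 = 7832.
φ(919) = 919 − 1 = 918.
Multiply: 4624 · 58 · 7832 · 918 = 1928240404992.

1928240404992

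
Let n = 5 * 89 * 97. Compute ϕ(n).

33792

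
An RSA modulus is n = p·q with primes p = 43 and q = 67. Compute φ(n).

2772

For distinct primes, φ(pq) = (p−1)(q−1) = 42 × 66 = 2772.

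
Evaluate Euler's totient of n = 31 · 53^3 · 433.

φ(31) = 31 − 1 = 30.
φ(53^3) = 53^2·(53−1) = 2809·52 = 146068.
φ(433) = 433 − 1 = 432.
Since φ is multiplicative, φ(1998375971) = 30 · 146068 · 432 = 1893041280.

1893041280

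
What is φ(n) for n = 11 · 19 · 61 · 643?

φ(8197607) = 8197607 · (1 − 1/11) · (1 − 1/19) · (1 − 1/61) · (1 − 1/643)
       = 8197607 · 6933600/8197607 = 6933600.

6933600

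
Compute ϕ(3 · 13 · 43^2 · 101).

φ(7283211) = 7283211 · (1 − 1/3) · (1 − 1/13) · (1 − 1/43) · (1 − 1/101)
       = 7283211 · 100800/169377 = 4334400.

4334400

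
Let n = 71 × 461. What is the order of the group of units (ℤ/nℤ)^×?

φ(32731) = 32731 · (1 − 1/71) · (1 − 1/461)
       = 32731 · 32200/32731 = 32200.

32200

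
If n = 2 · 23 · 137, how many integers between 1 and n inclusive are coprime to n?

φ(6302) = 6302 · (1 − 1/2) · (1 − 1/23) · (1 − 1/137)
       = 6302 · 2992/6302 = 2992.

2992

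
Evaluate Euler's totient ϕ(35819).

Prime factorization: 35819 = 7^2 · 17 · 43.
φ(7^2) = 7^2 − 7^1 = 49 − 7 = 42.
φ(17) = 17 − 1 = 16.
φ(43) = 43 − 1 = 42.
φ(35819) = 42 × 16 × 42 = 28224.

28224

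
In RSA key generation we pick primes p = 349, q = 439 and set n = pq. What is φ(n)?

φ(349) = 349 − 1 = 348.
φ(439) = 439 − 1 = 438.
Multiply: 348 · 438 = 152424.

152424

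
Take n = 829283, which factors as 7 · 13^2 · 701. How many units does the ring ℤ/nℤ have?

655200

φ(7) = 7 − 1 = 6.
φ(13^2) = 13^2 − 13^1 = 169 − 13 = 156.
φ(701) = 701 − 1 = 700.
Multiply: 6 · 156 · 700 = 655200.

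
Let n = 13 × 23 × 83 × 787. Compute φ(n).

17015328

φ(19530979) = 19530979 · (1 − 1/13) · (1 − 1/23) · (1 − 1/83) · (1 − 1/787)
       = 19530979 · 17015328/19530979 = 17015328.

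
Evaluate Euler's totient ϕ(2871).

2871 = 3**2 · 11 · 29.
φ(2871) = 2871 · (1 − 1/3) · (1 − 1/11) · (1 − 1/29)
       = 2871 · 560/957 = 1680.

1680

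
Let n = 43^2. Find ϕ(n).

φ(1849) = 1849 · (1 − 1/43)
       = 1849 · 42/43 = 1806.

1806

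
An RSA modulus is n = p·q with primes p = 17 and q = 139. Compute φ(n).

2208

φ(2363) = 2363 · (1 − 1/17) · (1 − 1/139)
       = 2363 · 2208/2363 = 2208.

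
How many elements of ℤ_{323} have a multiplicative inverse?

Prime factorization: 323 = 17 × 19.
φ(323) = 323 · (1 − 1/17) · (1 − 1/19)
       = 323 · 288/323 = 288.

288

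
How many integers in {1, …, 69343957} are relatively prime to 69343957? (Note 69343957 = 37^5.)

67469796

φ(69343957) = 69343957 · (1 − 1/37)
       = 69343957 · 36/37 = 67469796.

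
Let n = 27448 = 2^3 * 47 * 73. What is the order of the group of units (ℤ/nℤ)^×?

φ(2^3) = 2^3 − 2^2 = 8 − 4 = 4.
φ(47) = 47 − 1 = 46.
φ(73) = 73 − 1 = 72.
Multiply: 4 · 46 · 72 = 13248.

13248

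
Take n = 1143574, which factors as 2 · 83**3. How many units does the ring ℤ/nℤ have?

564898

φ(2) = 2 − 1 = 1.
φ(83^3) = 83^2·(83−1) = 6889·82 = 564898.
φ(1143574) = 1 × 564898 = 564898.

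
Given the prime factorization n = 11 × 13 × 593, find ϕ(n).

71040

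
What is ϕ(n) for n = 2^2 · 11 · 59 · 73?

φ(189508) = 189508 · (1 − 1/2) · (1 − 1/11) · (1 − 1/59) · (1 − 1/73)
       = 189508 · 41760/94754 = 83520.

83520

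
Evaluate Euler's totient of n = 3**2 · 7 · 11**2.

3960

φ(3^2) = 3^1·(3−1) = 3·2 = 6.
φ(7) = 7 − 1 = 6.
φ(11^2) = 11^2 − 11^1 = 121 − 11 = 110.
Multiply: 6 · 6 · 110 = 3960.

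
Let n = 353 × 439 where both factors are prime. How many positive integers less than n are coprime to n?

φ(n) = (p − 1)(q − 1) = (353−1)(439−1) = 352·438 = 154176.

154176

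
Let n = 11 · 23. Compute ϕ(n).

φ(11) = 11 − 1 = 10.
φ(23) = 23 − 1 = 22.
φ(253) = 10 × 22 = 220.

220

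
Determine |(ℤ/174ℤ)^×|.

56

First factor: 174 = 2 · 3 · 29.
φ(174) = 174 · (1 − 1/2) · (1 − 1/3) · (1 − 1/29)
       = 174 · 56/174 = 56.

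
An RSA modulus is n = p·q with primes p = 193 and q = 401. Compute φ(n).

φ(n) = (p − 1)(q − 1) = (193−1)(401−1) = 192·400 = 76800.

76800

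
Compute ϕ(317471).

226800

First factor: 317471 = 7**2 · 11 · 19 · 31.
φ(7^2) = 7^1·(7−1) = 7·6 = 42.
φ(11) = 11 − 1 = 10.
φ(19) = 19 − 1 = 18.
φ(31) = 31 − 1 = 30.
Multiply: 42 · 10 · 18 · 30 = 226800.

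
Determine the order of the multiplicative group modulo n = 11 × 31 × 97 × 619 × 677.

φ(11) = 11 − 1 = 10.
φ(31) = 31 − 1 = 30.
φ(97) = 97 − 1 = 96.
φ(619) = 619 − 1 = 618.
φ(677) = 677 − 1 = 676.
Multiply: 10 · 30 · 96 · 618 · 676 = 12031718400.

12031718400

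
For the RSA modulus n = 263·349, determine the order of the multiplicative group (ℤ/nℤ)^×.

91176

φ(n) = (p − 1)(q − 1) = (263−1)(349−1) = 262·348 = 91176.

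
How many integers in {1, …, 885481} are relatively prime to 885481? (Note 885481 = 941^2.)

φ(941^2) = 941^2 − 941^1 = 885481 − 941 = 884540.

884540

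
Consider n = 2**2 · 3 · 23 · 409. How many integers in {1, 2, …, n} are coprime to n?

φ(112884) = 112884 · (1 − 1/2) · (1 − 1/3) · (1 − 1/23) · (1 − 1/409)
       = 112884 · 17952/56442 = 35904.

35904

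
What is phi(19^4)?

φ(130321) = 130321 · (1 − 1/19)
       = 130321 · 18/19 = 123462.

123462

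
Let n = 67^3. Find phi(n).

296274

φ(67^3) = 67^2·(67−1) = 4489·66 = 296274.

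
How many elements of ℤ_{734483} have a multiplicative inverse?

Prime factorization: 734483 = 19 · 29 · 31 · 43.
φ(19) = 19 − 1 = 18.
φ(29) = 29 − 1 = 28.
φ(31) = 31 − 1 = 30.
φ(43) = 43 − 1 = 42.
Multiply: 18 · 28 · 30 · 42 = 635040.

635040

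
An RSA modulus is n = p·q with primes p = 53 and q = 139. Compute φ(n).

7176

φ(53) = 53 − 1 = 52.
φ(139) = 139 − 1 = 138.
Since φ is multiplicative, φ(7367) = 52 · 138 = 7176.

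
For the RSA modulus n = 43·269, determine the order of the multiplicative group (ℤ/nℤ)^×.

φ(43) = 43 − 1 = 42.
φ(269) = 269 − 1 = 268.
Since φ is multiplicative, φ(11567) = 42 · 268 = 11256.

11256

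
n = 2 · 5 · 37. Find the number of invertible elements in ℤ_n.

φ(2) = 2 − 1 = 1.
φ(5) = 5 − 1 = 4.
φ(37) = 37 − 1 = 36.
Multiply: 1 · 4 · 36 = 144.

144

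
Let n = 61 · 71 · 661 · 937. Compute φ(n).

φ(61) = 61 − 1 = 60.
φ(71) = 71 − 1 = 70.
φ(661) = 661 − 1 = 660.
φ(937) = 937 − 1 = 936.
Since φ is multiplicative, φ(2682435167) = 60 · 70 · 660 · 936 = 2594592000.

2594592000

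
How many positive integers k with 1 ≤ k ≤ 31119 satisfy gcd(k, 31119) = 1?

First factor: 31119 = 3 * 11 * 23 * 41.
φ(31119) = 31119 · (1 − 1/3) · (1 − 1/11) · (1 − 1/23) · (1 − 1/41)
       = 31119 · 17600/31119 = 17600.

17600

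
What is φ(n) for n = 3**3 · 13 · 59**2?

739152

φ(3^3) = 3^2·(3−1) = 9·2 = 18.
φ(13) = 13 − 1 = 12.
φ(59^2) = 59^1·(59−1) = 59·58 = 3422.
φ(1221831) = 18 × 12 × 3422 = 739152.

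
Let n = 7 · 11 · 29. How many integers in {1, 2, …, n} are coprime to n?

φ(7) = 7 − 1 = 6.
φ(11) = 11 − 1 = 10.
φ(29) = 29 − 1 = 28.
φ(2233) = 6 × 10 × 28 = 1680.

1680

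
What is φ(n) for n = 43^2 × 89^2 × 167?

2348002272

φ(43^2) = 43^2 − 43^1 = 1849 − 43 = 1806.
φ(89^2) = 89^1·(89−1) = 89·88 = 7832.
φ(167) = 167 − 1 = 166.
Multiply: 1806 · 7832 · 166 = 2348002272.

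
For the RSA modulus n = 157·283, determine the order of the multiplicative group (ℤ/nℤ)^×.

φ(157) = 157 − 1 = 156.
φ(283) = 283 − 1 = 282.
Multiply: 156 · 282 = 43992.

43992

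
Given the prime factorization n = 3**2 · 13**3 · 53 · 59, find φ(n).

36698688

φ(61830171) = 61830171 · (1 − 1/3) · (1 − 1/13) · (1 − 1/53) · (1 − 1/59)
       = 61830171 · 72384/121953 = 36698688.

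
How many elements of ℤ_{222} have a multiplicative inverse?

First factor: 222 = 2 × 3 × 37.
φ(222) = 222 · (1 − 1/2) · (1 − 1/3) · (1 − 1/37)
       = 222 · 72/222 = 72.

72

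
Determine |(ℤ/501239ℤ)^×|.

427680

Factor 501239: 501239 = 19 * 23 * 31 * 37.
φ(19) = 19 − 1 = 18.
φ(23) = 23 − 1 = 22.
φ(31) = 31 − 1 = 30.
φ(37) = 37 − 1 = 36.
Since φ is multiplicative, φ(501239) = 18 · 22 · 30 · 36 = 427680.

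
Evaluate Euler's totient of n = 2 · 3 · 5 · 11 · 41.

3200

φ(13530) = 13530 · (1 − 1/2) · (1 − 1/3) · (1 − 1/5) · (1 − 1/11) · (1 − 1/41)
       = 13530 · 3200/13530 = 3200.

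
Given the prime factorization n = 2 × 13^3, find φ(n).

φ(4394) = 4394 · (1 − 1/2) · (1 − 1/13)
       = 4394 · 12/26 = 2028.

2028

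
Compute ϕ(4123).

3240

First factor: 4123 = 7 · 19 · 31.
φ(7) = 7 − 1 = 6.
φ(19) = 19 − 1 = 18.
φ(31) = 31 − 1 = 30.
φ(4123) = 6 × 18 × 30 = 3240.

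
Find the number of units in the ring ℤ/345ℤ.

345 = 3 * 5 * 23.
φ(3) = 3 − 1 = 2.
φ(5) = 5 − 1 = 4.
φ(23) = 23 − 1 = 22.
φ(345) = 2 × 4 × 22 = 176.

176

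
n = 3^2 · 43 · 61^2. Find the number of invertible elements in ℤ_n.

922320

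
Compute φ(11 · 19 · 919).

165240

φ(11) = 11 − 1 = 10.
φ(19) = 19 − 1 = 18.
φ(919) = 919 − 1 = 918.
φ(192071) = 10 × 18 × 918 = 165240.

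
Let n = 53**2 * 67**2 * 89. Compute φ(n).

φ(1122254489) = 1122254489 · (1 − 1/53) · (1 − 1/67) · (1 − 1/89)
       = 1122254489 · 302016/316039 = 1072458816.

1072458816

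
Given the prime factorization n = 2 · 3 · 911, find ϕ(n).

1820

φ(5466) = 5466 · (1 − 1/2) · (1 − 1/3) · (1 − 1/911)
       = 5466 · 1820/5466 = 1820.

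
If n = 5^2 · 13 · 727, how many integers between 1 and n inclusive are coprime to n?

174240

φ(236275) = 236275 · (1 − 1/5) · (1 − 1/13) · (1 − 1/727)
       = 236275 · 34848/47255 = 174240.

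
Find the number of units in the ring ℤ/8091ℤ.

Prime factorization: 8091 = 3^2 · 29 · 31.
φ(8091) = 8091 · (1 − 1/3) · (1 − 1/29) · (1 − 1/31)
       = 8091 · 1680/2697 = 5040.

5040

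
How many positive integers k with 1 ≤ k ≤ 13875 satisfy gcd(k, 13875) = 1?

7200

Factor 13875: 13875 = 3 × 5**3 × 37.
φ(3) = 3 − 1 = 2.
φ(5^3) = 5^2·(5−1) = 25·4 = 100.
φ(37) = 37 − 1 = 36.
Multiply: 2 · 100 · 36 = 7200.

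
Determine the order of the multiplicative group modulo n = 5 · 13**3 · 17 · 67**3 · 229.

φ(5) = 5 − 1 = 4.
φ(13^3) = 13^2·(13−1) = 169·12 = 2028.
φ(17) = 17 − 1 = 16.
φ(67^3) = 67^3 − 67^2 = 300763 − 4489 = 296274.
φ(229) = 229 − 1 = 228.
φ(12862010893615) = 4 × 2028 × 16 × 296274 × 228 = 8767510861824.

8767510861824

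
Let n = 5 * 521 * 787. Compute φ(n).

1634880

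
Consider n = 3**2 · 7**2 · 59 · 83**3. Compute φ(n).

φ(3^2) = 3^2 − 3^1 = 9 − 3 = 6.
φ(7^2) = 7^2 − 7^1 = 49 − 7 = 42.
φ(59) = 59 − 1 = 58.
φ(83^3) = 83^3 − 83^2 = 571787 − 6889 = 564898.
Multiply: 6 · 42 · 58 · 564898 = 8256549168.

8256549168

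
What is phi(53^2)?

φ(53^2) = 53^2 − 53^1 = 2809 − 53 = 2756.

2756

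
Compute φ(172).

Factor 172: 172 = 2^2 × 43.
φ(172) = 172 · (1 − 1/2) · (1 − 1/43)
       = 172 · 42/86 = 84.

84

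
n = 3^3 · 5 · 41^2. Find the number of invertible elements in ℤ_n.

118080

φ(226935) = 226935 · (1 − 1/3) · (1 − 1/5) · (1 − 1/41)
       = 226935 · 320/615 = 118080.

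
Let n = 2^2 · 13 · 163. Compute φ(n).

3888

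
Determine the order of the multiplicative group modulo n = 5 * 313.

1248

φ(5) = 5 − 1 = 4.
φ(313) = 313 − 1 = 312.
φ(1565) = 4 × 312 = 1248.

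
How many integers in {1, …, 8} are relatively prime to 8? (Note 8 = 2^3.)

4

φ(2^3) = 2^2·(2−1) = 4·1 = 4.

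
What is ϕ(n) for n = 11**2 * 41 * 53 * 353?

φ(92815349) = 92815349 · (1 − 1/11) · (1 − 1/41) · (1 − 1/53) · (1 − 1/353)
       = 92815349 · 7321600/8437759 = 80537600.

80537600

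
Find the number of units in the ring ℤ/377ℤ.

377 = 13 * 29.
φ(377) = 377 · (1 − 1/13) · (1 − 1/29)
       = 377 · 336/377 = 336.

336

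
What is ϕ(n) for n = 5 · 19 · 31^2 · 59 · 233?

φ(1255032365) = 1255032365 · (1 − 1/5) · (1 − 1/19) · (1 − 1/31) · (1 − 1/59) · (1 − 1/233)
       = 1255032365 · 29064960/40484915 = 901013760.

901013760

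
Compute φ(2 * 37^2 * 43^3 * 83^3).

φ(2) = 2 − 1 = 1.
φ(37^2) = 37^1·(37−1) = 37·36 = 1332.
φ(43^3) = 43^2·(43−1) = 1849·42 = 77658.
φ(83^3) = 83^2·(83−1) = 6889·82 = 564898.
Multiply: 1 · 1332 · 77658 · 564898 = 58433306713488.

58433306713488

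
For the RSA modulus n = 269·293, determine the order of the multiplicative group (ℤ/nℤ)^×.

φ(78817) = 78817 · (1 − 1/269) · (1 − 1/293)
       = 78817 · 78256/78817 = 78256.

78256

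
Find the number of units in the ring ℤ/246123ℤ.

147840

Factor 246123: 246123 = 3^2 * 23 * 29 * 41.
φ(3^2) = 3^1·(3−1) = 3·2 = 6.
φ(23) = 23 − 1 = 22.
φ(29) = 29 − 1 = 28.
φ(41) = 41 − 1 = 40.
φ(246123) = 6 × 22 × 28 × 40 = 147840.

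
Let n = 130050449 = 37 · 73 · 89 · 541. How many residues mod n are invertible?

φ(37) = 37 − 1 = 36.
φ(73) = 73 − 1 = 72.
φ(89) = 89 − 1 = 88.
φ(541) = 541 − 1 = 540.
φ(130050449) = 36 × 72 × 88 × 540 = 123171840.

123171840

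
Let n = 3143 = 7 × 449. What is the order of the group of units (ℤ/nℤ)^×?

2688

φ(3143) = 3143 · (1 − 1/7) · (1 − 1/449)
       = 3143 · 2688/3143 = 2688.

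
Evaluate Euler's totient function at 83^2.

6806

φ(6889) = 6889 · (1 − 1/83)
       = 6889 · 82/83 = 6806.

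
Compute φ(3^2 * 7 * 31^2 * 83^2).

227864880

φ(3^2) = 3^1·(3−1) = 3·2 = 6.
φ(7) = 7 − 1 = 6.
φ(31^2) = 31^1·(31−1) = 31·30 = 930.
φ(83^2) = 83^1·(83−1) = 83·82 = 6806.
Since φ is multiplicative, φ(417080727) = 6 · 6 · 930 · 6806 = 227864880.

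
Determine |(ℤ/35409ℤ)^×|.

Prime factorization: 35409 = 3 × 11 × 29 × 37.
φ(35409) = 35409 · (1 − 1/3) · (1 − 1/11) · (1 − 1/29) · (1 − 1/37)
       = 35409 · 20160/35409 = 20160.

20160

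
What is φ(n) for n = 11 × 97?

φ(11) = 11 − 1 = 10.
φ(97) = 97 − 1 = 96.
Multiply: 10 · 96 = 960.

960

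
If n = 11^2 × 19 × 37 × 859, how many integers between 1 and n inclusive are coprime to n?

61158240

φ(73069117) = 73069117 · (1 − 1/11) · (1 − 1/19) · (1 − 1/37) · (1 − 1/859)
       = 73069117 · 5559840/6642647 = 61158240.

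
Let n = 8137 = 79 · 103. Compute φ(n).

7956

φ(8137) = 8137 · (1 − 1/79) · (1 − 1/103)
       = 8137 · 7956/8137 = 7956.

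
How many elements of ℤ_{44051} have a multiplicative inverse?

35280

44051 = 7**2 × 29 × 31.
φ(44051) = 44051 · (1 − 1/7) · (1 − 1/29) · (1 − 1/31)
       = 44051 · 5040/6293 = 35280.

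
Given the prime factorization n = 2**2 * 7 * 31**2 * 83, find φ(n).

φ(2^2) = 2^2 − 2^1 = 4 − 2 = 2.
φ(7) = 7 − 1 = 6.
φ(31^2) = 31^1·(31−1) = 31·30 = 930.
φ(83) = 83 − 1 = 82.
Multiply: 2 · 6 · 930 · 82 = 915120.

915120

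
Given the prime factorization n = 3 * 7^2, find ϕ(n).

φ(147) = 147 · (1 − 1/3) · (1 − 1/7)
       = 147 · 12/21 = 84.

84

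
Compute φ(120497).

Prime factorization: 120497 = 13^2 · 23 · 31.
φ(120497) = 120497 · (1 − 1/13) · (1 − 1/23) · (1 − 1/31)
       = 120497 · 7920/9269 = 102960.

102960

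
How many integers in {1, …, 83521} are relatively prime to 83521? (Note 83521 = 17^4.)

φ(17^4) = 17^4 − 17^3 = 83521 − 4913 = 78608.

78608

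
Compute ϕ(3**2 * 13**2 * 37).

33696

φ(56277) = 56277 · (1 − 1/3) · (1 − 1/13) · (1 − 1/37)
       = 56277 · 864/1443 = 33696.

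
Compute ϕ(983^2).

φ(983^2) = 983^2 − 983^1 = 966289 − 983 = 965306.

965306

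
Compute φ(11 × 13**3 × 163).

3285360

φ(3939221) = 3939221 · (1 − 1/11) · (1 − 1/13) · (1 − 1/163)
       = 3939221 · 19440/23309 = 3285360.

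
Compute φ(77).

60

77 = 7 · 11.
φ(7) = 7 − 1 = 6.
φ(11) = 11 − 1 = 10.
Since φ is multiplicative, φ(77) = 6 · 10 = 60.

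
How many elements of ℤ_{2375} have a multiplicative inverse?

Prime factorization: 2375 = 5^3 · 19.
φ(5^3) = 5^3 − 5^2 = 125 − 25 = 100.
φ(19) = 19 − 1 = 18.
Since φ is multiplicative, φ(2375) = 100 · 18 = 1800.

1800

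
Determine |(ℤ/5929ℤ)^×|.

4620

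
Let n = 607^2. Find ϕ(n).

367842

φ(607^2) = 607^1·(607−1) = 607·606 = 367842.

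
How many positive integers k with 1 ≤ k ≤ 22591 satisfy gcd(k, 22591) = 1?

First factor: 22591 = 19 * 29 * 41.
φ(22591) = 22591 · (1 − 1/19) · (1 − 1/29) · (1 − 1/41)
       = 22591 · 20160/22591 = 20160.

20160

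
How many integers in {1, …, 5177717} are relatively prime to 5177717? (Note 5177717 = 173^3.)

5147788

φ(5177717) = 5177717 · (1 − 1/173)
       = 5177717 · 172/173 = 5147788.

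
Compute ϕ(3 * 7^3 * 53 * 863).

26356512

φ(3) = 3 − 1 = 2.
φ(7^3) = 7^2·(7−1) = 49·6 = 294.
φ(53) = 53 − 1 = 52.
φ(863) = 863 − 1 = 862.
Since φ is multiplicative, φ(47065431) = 2 · 294 · 52 · 862 = 26356512.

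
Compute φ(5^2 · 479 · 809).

φ(5^2) = 5^1·(5−1) = 5·4 = 20.
φ(479) = 479 − 1 = 478.
φ(809) = 809 − 1 = 808.
Multiply: 20 · 478 · 808 = 7724480.

7724480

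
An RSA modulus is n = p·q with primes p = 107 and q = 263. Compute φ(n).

27772

For distinct primes, φ(pq) = (p−1)(q−1) = 106 × 262 = 27772.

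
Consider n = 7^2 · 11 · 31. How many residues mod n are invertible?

12600

φ(7^2) = 7^1·(7−1) = 7·6 = 42.
φ(11) = 11 − 1 = 10.
φ(31) = 31 − 1 = 30.
φ(16709) = 42 × 10 × 30 = 12600.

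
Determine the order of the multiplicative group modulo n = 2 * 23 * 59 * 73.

91872

φ(198122) = 198122 · (1 − 1/2) · (1 − 1/23) · (1 − 1/59) · (1 − 1/73)
       = 198122 · 91872/198122 = 91872.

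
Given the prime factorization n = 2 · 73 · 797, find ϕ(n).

57312

φ(116362) = 116362 · (1 − 1/2) · (1 − 1/73) · (1 − 1/797)
       = 116362 · 57312/116362 = 57312.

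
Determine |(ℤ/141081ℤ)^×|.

86400

First factor: 141081 = 3 * 31 * 37 * 41.
φ(3) = 3 − 1 = 2.
φ(31) = 31 − 1 = 30.
φ(37) = 37 − 1 = 36.
φ(41) = 41 − 1 = 40.
Since φ is multiplicative, φ(141081) = 2 · 30 · 36 · 40 = 86400.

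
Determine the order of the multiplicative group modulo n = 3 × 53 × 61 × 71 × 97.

41932800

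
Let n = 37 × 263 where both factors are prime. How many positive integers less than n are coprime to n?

φ(n) = (p − 1)(q − 1) = (37−1)(263−1) = 36·262 = 9432.

9432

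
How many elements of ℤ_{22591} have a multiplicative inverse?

22591 = 19 · 29 · 41.
φ(22591) = 22591 · (1 − 1/19) · (1 − 1/29) · (1 − 1/41)
       = 22591 · 20160/22591 = 20160.

20160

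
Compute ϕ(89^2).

7832

φ(89^2) = 89^1·(89−1) = 89·88 = 7832.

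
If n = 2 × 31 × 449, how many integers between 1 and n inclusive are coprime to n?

13440

φ(2) = 2 − 1 = 1.
φ(31) = 31 − 1 = 30.
φ(449) = 449 − 1 = 448.
φ(27838) = 1 × 30 × 448 = 13440.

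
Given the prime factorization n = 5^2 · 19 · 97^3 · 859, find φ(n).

φ(5^2) = 5^1·(5−1) = 5·4 = 20.
φ(19) = 19 − 1 = 18.
φ(97^3) = 97^2·(97−1) = 9409·96 = 903264.
φ(859) = 859 − 1 = 858.
Multiply: 20 · 18 · 903264 · 858 = 279000184320.

279000184320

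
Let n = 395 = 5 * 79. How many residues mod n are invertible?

φ(395) = 395 · (1 − 1/5) · (1 − 1/79)
       = 395 · 312/395 = 312.

312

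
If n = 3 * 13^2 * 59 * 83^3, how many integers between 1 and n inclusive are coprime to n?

10222394208

φ(17103864531) = 17103864531 · (1 − 1/3) · (1 − 1/13) · (1 − 1/59) · (1 − 1/83)
       = 17103864531 · 114144/190983 = 10222394208.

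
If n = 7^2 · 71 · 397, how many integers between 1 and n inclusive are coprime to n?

1164240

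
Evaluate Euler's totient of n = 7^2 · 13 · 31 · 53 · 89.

φ(7^2) = 7^1·(7−1) = 7·6 = 42.
φ(13) = 13 − 1 = 12.
φ(31) = 31 − 1 = 30.
φ(53) = 53 − 1 = 52.
φ(89) = 89 − 1 = 88.
Since φ is multiplicative, φ(93146599) = 42 · 12 · 30 · 52 · 88 = 69189120.

69189120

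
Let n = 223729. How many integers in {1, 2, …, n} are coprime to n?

Factor 223729: 223729 = 11^2 · 43^2.
φ(11^2) = 11^2 − 11^1 = 121 − 11 = 110.
φ(43^2) = 43^2 − 43^1 = 1849 − 43 = 1806.
Multiply: 110 · 1806 = 198660.

198660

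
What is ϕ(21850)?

Factor 21850: 21850 = 2 · 5^2 · 19 · 23.
φ(21850) = 21850 · (1 − 1/2) · (1 − 1/5) · (1 − 1/19) · (1 − 1/23)
       = 21850 · 1584/4370 = 7920.

7920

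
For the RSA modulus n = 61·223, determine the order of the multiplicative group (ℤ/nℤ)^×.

φ(13603) = 13603 · (1 − 1/61) · (1 − 1/223)
       = 13603 · 13320/13603 = 13320.

13320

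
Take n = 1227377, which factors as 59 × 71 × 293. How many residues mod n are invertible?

1185520

φ(1227377) = 1227377 · (1 − 1/59) · (1 − 1/71) · (1 − 1/293)
       = 1227377 · 1185520/1227377 = 1185520.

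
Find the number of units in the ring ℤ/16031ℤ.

14080

First factor: 16031 = 17 × 23 × 41.
φ(16031) = 16031 · (1 − 1/17) · (1 − 1/23) · (1 − 1/41)
       = 16031 · 14080/16031 = 14080.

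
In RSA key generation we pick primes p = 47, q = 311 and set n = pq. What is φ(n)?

14260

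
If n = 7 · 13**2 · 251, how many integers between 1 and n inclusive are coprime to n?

φ(296933) = 296933 · (1 − 1/7) · (1 − 1/13) · (1 − 1/251)
       = 296933 · 18000/22841 = 234000.

234000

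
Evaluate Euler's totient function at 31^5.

φ(31^5) = 31^4·(31−1) = 923521·30 = 27705630.

27705630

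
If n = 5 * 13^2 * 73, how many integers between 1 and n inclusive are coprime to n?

44928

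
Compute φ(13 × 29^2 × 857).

φ(9369581) = 9369581 · (1 − 1/13) · (1 − 1/29) · (1 − 1/857)
       = 9369581 · 287616/323089 = 8340864.

8340864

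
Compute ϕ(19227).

Factor 19227: 19227 = 3 · 13 · 17 · 29.
φ(19227) = 19227 · (1 − 1/3) · (1 − 1/13) · (1 − 1/17) · (1 − 1/29)
       = 19227 · 10752/19227 = 10752.

10752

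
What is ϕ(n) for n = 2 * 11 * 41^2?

16400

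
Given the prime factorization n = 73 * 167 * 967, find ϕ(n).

φ(11788697) = 11788697 · (1 − 1/73) · (1 − 1/167) · (1 − 1/967)
       = 11788697 · 11545632/11788697 = 11545632.

11545632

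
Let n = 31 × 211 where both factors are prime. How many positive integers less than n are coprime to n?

φ(n) = (p − 1)(q − 1) = (31−1)(211−1) = 30·210 = 6300.

6300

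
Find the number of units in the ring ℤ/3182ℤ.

3182 = 2 · 37 · 43.
φ(2) = 2 − 1 = 1.
φ(37) = 37 − 1 = 36.
φ(43) = 43 − 1 = 42.
Multiply: 1 · 36 · 42 = 1512.

1512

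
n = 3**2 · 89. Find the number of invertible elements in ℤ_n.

528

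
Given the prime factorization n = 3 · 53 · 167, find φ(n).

φ(26553) = 26553 · (1 − 1/3) · (1 − 1/53) · (1 − 1/167)
       = 26553 · 17264/26553 = 17264.

17264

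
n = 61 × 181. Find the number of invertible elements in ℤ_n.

10800

φ(61) = 61 − 1 = 60.
φ(181) = 181 − 1 = 180.
Multiply: 60 · 180 = 10800.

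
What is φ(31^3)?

28830

φ(31^3) = 31^2·(31−1) = 961·30 = 28830.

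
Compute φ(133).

Prime factorization: 133 = 7 * 19.
φ(133) = 133 · (1 − 1/7) · (1 − 1/19)
       = 133 · 108/133 = 108.

108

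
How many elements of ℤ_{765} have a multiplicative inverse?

765 = 3^2 · 5 · 17.
φ(3^2) = 3^2 − 3^1 = 9 − 3 = 6.
φ(5) = 5 − 1 = 4.
φ(17) = 17 − 1 = 16.
φ(765) = 6 × 4 × 16 = 384.

384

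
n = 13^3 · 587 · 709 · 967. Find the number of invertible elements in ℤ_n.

812785506624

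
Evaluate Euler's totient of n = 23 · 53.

φ(1219) = 1219 · (1 − 1/23) · (1 − 1/53)
       = 1219 · 1144/1219 = 1144.

1144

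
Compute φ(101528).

42336

101528 = 2^3 · 7^3 · 37.
φ(101528) = 101528 · (1 − 1/2) · (1 − 1/7) · (1 − 1/37)
       = 101528 · 216/518 = 42336.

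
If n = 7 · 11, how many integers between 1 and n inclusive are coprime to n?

φ(7) = 7 − 1 = 6.
φ(11) = 11 − 1 = 10.
φ(77) = 6 × 10 = 60.

60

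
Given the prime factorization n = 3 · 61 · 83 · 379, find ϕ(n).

3719520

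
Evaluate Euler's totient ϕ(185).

First factor: 185 = 5 · 37.
φ(185) = 185 · (1 − 1/5) · (1 − 1/37)
       = 185 · 144/185 = 144.

144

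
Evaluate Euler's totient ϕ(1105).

First factor: 1105 = 5 * 13 * 17.
φ(1105) = 1105 · (1 − 1/5) · (1 − 1/13) · (1 − 1/17)
       = 1105 · 768/1105 = 768.

768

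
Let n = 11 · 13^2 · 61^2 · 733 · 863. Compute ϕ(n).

φ(11) = 11 − 1 = 10.
φ(13^2) = 13^1·(13−1) = 13·12 = 156.
φ(61^2) = 61^2 − 61^1 = 3721 − 61 = 3660.
φ(733) = 733 − 1 = 732.
φ(863) = 863 − 1 = 862.
φ(4375763387281) = 10 × 156 × 3660 × 732 × 862 = 3602666246400.

3602666246400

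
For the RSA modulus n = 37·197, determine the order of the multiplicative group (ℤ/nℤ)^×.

7056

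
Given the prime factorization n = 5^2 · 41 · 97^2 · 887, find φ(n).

φ(5^2) = 5^2 − 5^1 = 25 − 5 = 20.
φ(41) = 41 − 1 = 40.
φ(97^2) = 97^1·(97−1) = 97·96 = 9312.
φ(887) = 887 − 1 = 886.
Multiply: 20 · 40 · 9312 · 886 = 6600345600.

6600345600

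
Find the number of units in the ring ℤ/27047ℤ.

24192

27047 = 17 · 37 · 43.
φ(27047) = 27047 · (1 − 1/17) · (1 − 1/37) · (1 − 1/43)
       = 27047 · 24192/27047 = 24192.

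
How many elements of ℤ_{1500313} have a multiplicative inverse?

1500313 = 23 · 37 · 41 · 43.
φ(1500313) = 1500313 · (1 − 1/23) · (1 − 1/37) · (1 − 1/41) · (1 − 1/43)
       = 1500313 · 1330560/1500313 = 1330560.

1330560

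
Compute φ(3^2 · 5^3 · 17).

φ(3^2) = 3^1·(3−1) = 3·2 = 6.
φ(5^3) = 5^2·(5−1) = 25·4 = 100.
φ(17) = 17 − 1 = 16.
φ(19125) = 6 × 100 × 16 = 9600.

9600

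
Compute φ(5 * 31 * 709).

φ(109895) = 109895 · (1 − 1/5) · (1 − 1/31) · (1 − 1/709)
       = 109895 · 84960/109895 = 84960.

84960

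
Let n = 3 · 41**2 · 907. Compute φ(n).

2971680

φ(4574001) = 4574001 · (1 − 1/3) · (1 − 1/41) · (1 − 1/907)
       = 4574001 · 72480/111561 = 2971680.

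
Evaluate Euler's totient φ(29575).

18720

First factor: 29575 = 5^2 * 7 * 13^2.
φ(29575) = 29575 · (1 − 1/5) · (1 − 1/7) · (1 − 1/13)
       = 29575 · 288/455 = 18720.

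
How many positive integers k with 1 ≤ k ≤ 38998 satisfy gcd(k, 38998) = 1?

17280

Factor 38998: 38998 = 2 · 17 · 31 · 37.
φ(38998) = 38998 · (1 − 1/2) · (1 − 1/17) · (1 − 1/31) · (1 − 1/37)
       = 38998 · 17280/38998 = 17280.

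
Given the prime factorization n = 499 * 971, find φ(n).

483060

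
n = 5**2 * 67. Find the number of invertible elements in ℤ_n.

1320

φ(5^2) = 5^2 − 5^1 = 25 − 5 = 20.
φ(67) = 67 − 1 = 66.
φ(1675) = 20 × 66 = 1320.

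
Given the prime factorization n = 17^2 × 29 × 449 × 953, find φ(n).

3248193536

φ(3586204757) = 3586204757 · (1 − 1/17) · (1 − 1/29) · (1 − 1/449) · (1 − 1/953)
       = 3586204757 · 191070208/210953221 = 3248193536.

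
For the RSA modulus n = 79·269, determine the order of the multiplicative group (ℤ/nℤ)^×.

20904

φ(n) = (p − 1)(q − 1) = (79−1)(269−1) = 78·268 = 20904.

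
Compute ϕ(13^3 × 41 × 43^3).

6299616960

φ(7161752039) = 7161752039 · (1 − 1/13) · (1 − 1/41) · (1 − 1/43)
       = 7161752039 · 20160/22919 = 6299616960.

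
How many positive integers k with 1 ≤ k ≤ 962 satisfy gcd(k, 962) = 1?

962 = 2 · 13 · 37.
φ(962) = 962 · (1 − 1/2) · (1 − 1/13) · (1 − 1/37)
       = 962 · 432/962 = 432.

432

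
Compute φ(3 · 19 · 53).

1872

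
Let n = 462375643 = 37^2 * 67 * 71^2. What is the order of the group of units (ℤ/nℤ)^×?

φ(37^2) = 37^2 − 37^1 = 1369 − 37 = 1332.
φ(67) = 67 − 1 = 66.
φ(71^2) = 71^2 − 71^1 = 5041 − 71 = 4970.
Multiply: 1332 · 66 · 4970 = 436922640.

436922640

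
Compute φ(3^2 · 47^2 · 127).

φ(2524887) = 2524887 · (1 − 1/3) · (1 − 1/47) · (1 − 1/127)
       = 2524887 · 11592/17907 = 1634472.

1634472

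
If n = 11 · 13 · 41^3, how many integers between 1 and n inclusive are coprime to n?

8068800

φ(11) = 11 − 1 = 10.
φ(13) = 13 − 1 = 12.
φ(41^3) = 41^2·(41−1) = 1681·40 = 67240.
Since φ is multiplicative, φ(9855703) = 10 · 12 · 67240 = 8068800.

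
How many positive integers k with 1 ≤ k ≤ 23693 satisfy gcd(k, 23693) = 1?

21168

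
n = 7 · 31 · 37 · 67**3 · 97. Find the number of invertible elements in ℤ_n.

184306129920

φ(7) = 7 − 1 = 6.
φ(31) = 31 − 1 = 30.
φ(37) = 37 − 1 = 36.
φ(67^3) = 67^2·(67−1) = 4489·66 = 296274.
φ(97) = 97 − 1 = 96.
Since φ is multiplicative, φ(234238134319) = 6 · 30 · 36 · 296274 · 96 = 184306129920.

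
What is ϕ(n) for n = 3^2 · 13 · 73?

φ(8541) = 8541 · (1 − 1/3) · (1 − 1/13) · (1 − 1/73)
       = 8541 · 1728/2847 = 5184.

5184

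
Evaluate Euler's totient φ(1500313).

Factor 1500313: 1500313 = 23 * 37 * 41 * 43.
φ(1500313) = 1500313 · (1 − 1/23) · (1 − 1/37) · (1 − 1/41) · (1 − 1/43)
       = 1500313 · 1330560/1500313 = 1330560.

1330560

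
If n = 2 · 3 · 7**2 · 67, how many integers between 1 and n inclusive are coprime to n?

φ(19698) = 19698 · (1 − 1/2) · (1 − 1/3) · (1 − 1/7) · (1 − 1/67)
       = 19698 · 792/2814 = 5544.

5544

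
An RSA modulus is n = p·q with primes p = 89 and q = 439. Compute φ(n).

38544

φ(39071) = 39071 · (1 − 1/89) · (1 − 1/439)
       = 39071 · 38544/39071 = 38544.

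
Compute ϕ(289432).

116160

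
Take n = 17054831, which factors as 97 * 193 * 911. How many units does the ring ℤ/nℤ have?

16773120

φ(17054831) = 17054831 · (1 − 1/97) · (1 − 1/193) · (1 − 1/911)
       = 17054831 · 16773120/17054831 = 16773120.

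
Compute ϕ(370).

370 = 2 * 5 * 37.
φ(370) = 370 · (1 − 1/2) · (1 − 1/5) · (1 − 1/37)
       = 370 · 144/370 = 144.

144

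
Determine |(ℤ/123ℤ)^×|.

80

Prime factorization: 123 = 3 · 41.
φ(3) = 3 − 1 = 2.
φ(41) = 41 − 1 = 40.
Since φ is multiplicative, φ(123) = 2 · 40 = 80.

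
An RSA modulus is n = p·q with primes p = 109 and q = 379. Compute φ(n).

φ(n) = (p − 1)(q − 1) = (109−1)(379−1) = 108·378 = 40824.

40824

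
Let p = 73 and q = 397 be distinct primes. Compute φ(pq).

28512

φ(28981) = 28981 · (1 − 1/73) · (1 − 1/397)
       = 28981 · 28512/28981 = 28512.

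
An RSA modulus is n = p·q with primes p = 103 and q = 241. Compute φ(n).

φ(pq) = (p−1)(q−1) = 102 · 240 = 24480.

24480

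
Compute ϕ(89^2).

7832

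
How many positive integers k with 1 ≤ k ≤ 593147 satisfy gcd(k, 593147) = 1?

Prime factorization: 593147 = 17 × 23 × 37 × 41.
φ(593147) = 593147 · (1 − 1/17) · (1 − 1/23) · (1 − 1/37) · (1 − 1/41)
       = 593147 · 506880/593147 = 506880.

506880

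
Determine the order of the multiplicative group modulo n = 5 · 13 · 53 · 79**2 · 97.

1476513792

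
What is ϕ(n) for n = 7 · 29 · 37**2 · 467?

φ(7) = 7 − 1 = 6.
φ(29) = 29 − 1 = 28.
φ(37^2) = 37^2 − 37^1 = 1369 − 37 = 1332.
φ(467) = 467 − 1 = 466.
φ(129782569) = 6 × 28 × 1332 × 466 = 104279616.

104279616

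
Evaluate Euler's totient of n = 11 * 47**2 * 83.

1772840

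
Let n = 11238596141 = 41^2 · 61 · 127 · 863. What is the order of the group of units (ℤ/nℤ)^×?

10687420800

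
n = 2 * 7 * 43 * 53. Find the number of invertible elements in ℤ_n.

φ(31906) = 31906 · (1 − 1/2) · (1 − 1/7) · (1 − 1/43) · (1 − 1/53)
       = 31906 · 13104/31906 = 13104.

13104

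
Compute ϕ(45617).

36960

First factor: 45617 = 11**2 · 13 · 29.
φ(11^2) = 11^1·(11−1) = 11·10 = 110.
φ(13) = 13 − 1 = 12.
φ(29) = 29 − 1 = 28.
Since φ is multiplicative, φ(45617) = 110 · 12 · 28 = 36960.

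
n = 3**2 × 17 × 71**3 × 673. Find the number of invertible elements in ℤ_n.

φ(3^2) = 3^1·(3−1) = 3·2 = 6.
φ(17) = 17 − 1 = 16.
φ(71^3) = 71^3 − 71^2 = 357911 − 5041 = 352870.
φ(673) = 673 − 1 = 672.
φ(36853737759) = 6 × 16 × 352870 × 672 = 22764349440.

22764349440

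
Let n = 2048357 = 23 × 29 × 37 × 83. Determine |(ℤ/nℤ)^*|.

1818432

φ(23) = 23 − 1 = 22.
φ(29) = 29 − 1 = 28.
φ(37) = 37 − 1 = 36.
φ(83) = 83 − 1 = 82.
Since φ is multiplicative, φ(2048357) = 22 · 28 · 36 · 82 = 1818432.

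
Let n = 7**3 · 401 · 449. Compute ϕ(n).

φ(7^3) = 7^2·(7−1) = 49·6 = 294.
φ(401) = 401 − 1 = 400.
φ(449) = 449 − 1 = 448.
Multiply: 294 · 400 · 448 = 52684800.

52684800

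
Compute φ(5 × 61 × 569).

φ(5) = 5 − 1 = 4.
φ(61) = 61 − 1 = 60.
φ(569) = 569 − 1 = 568.
φ(173545) = 4 × 60 × 568 = 136320.

136320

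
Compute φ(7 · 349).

2088

φ(7) = 7 − 1 = 6.
φ(349) = 349 − 1 = 348.
Since φ is multiplicative, φ(2443) = 6 · 348 = 2088.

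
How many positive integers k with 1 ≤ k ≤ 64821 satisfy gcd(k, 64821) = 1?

38400

64821 = 3 · 17 · 31 · 41.
φ(64821) = 64821 · (1 − 1/3) · (1 − 1/17) · (1 − 1/31) · (1 − 1/41)
       = 64821 · 38400/64821 = 38400.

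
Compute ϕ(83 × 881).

72160

φ(83) = 83 − 1 = 82.
φ(881) = 881 − 1 = 880.
Multiply: 82 · 880 = 72160.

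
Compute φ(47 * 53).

2392

φ(2491) = 2491 · (1 − 1/47) · (1 − 1/53)
       = 2491 · 2392/2491 = 2392.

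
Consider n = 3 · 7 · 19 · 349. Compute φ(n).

φ(139251) = 139251 · (1 − 1/3) · (1 − 1/7) · (1 − 1/19) · (1 − 1/349)
       = 139251 · 75168/139251 = 75168.

75168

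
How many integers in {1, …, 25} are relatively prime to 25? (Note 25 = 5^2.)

φ(5^2) = 5^1·(5−1) = 5·4 = 20.

20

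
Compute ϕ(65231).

Factor 65231: 65231 = 37 * 41 * 43.
φ(37) = 37 − 1 = 36.
φ(41) = 41 − 1 = 40.
φ(43) = 43 − 1 = 42.
Since φ is multiplicative, φ(65231) = 36 · 40 · 42 = 60480.

60480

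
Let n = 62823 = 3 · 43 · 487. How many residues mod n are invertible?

40824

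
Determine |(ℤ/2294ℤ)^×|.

Prime factorization: 2294 = 2 · 31 · 37.
φ(2) = 2 − 1 = 1.
φ(31) = 31 − 1 = 30.
φ(37) = 37 − 1 = 36.
Multiply: 1 · 30 · 36 = 1080.

1080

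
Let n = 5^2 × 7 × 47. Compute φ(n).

5520

φ(5^2) = 5^2 − 5^1 = 25 − 5 = 20.
φ(7) = 7 − 1 = 6.
φ(47) = 47 − 1 = 46.
φ(8225) = 20 × 6 × 46 = 5520.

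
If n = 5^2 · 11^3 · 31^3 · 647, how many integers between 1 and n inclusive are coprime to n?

φ(641368204675) = 641368204675 · (1 − 1/5) · (1 − 1/11) · (1 − 1/31) · (1 − 1/647)
       = 641368204675 · 775200/1103135 = 450705156000.

450705156000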